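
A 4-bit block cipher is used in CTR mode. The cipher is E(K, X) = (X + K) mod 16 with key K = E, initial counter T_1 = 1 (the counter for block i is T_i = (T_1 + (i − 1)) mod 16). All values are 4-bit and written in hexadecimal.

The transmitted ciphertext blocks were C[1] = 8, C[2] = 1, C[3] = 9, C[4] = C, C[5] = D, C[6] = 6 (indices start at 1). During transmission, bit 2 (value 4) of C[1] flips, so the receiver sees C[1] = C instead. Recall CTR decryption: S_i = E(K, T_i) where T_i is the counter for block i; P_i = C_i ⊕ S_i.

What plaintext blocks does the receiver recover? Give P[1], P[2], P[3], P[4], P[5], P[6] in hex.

P[1] = 3, P[2] = 1, P[3] = 8, P[4] = E, P[5] = E, P[6] = 2

Only C[1] changed, to C. In CTR, a change in C_i flips the same bit in P_i only; the keystream is unaffected. Decrypting the received ciphertext:
P[1]: T = 1, S = E(K, T) = F; C ⊕ F = 3.
P[2]: T = 2, S = E(K, T) = 0; 1 ⊕ 0 = 1.
P[3]: T = 3, S = E(K, T) = 1; 9 ⊕ 1 = 8.
P[4]: T = 4, S = E(K, T) = 2; C ⊕ 2 = E.
P[5]: T = 5, S = E(K, T) = 3; D ⊕ 3 = E.
P[6]: T = 6, S = E(K, T) = 4; 6 ⊕ 4 = 2.
Blocks that differ from the original plaintext: P[1].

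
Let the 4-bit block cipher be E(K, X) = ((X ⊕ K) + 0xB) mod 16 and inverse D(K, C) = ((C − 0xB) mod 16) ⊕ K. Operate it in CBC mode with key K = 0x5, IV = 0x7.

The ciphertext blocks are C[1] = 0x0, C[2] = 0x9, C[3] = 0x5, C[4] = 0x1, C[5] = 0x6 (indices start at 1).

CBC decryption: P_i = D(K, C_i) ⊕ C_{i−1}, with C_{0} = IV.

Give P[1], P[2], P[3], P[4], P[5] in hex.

P[1]: D(K, 0x0) = 0x0; 0x0 ⊕ 0x7 = 0x7.
P[2]: D(K, 0x9) = 0xB; 0xB ⊕ 0x0 = 0xB.
P[3]: D(K, 0x5) = 0xF; 0xF ⊕ 0x9 = 0x6.
P[4]: D(K, 0x1) = 0x3; 0x3 ⊕ 0x5 = 0x6.
P[5]: D(K, 0x6) = 0xE; 0xE ⊕ 0x1 = 0xF.

P[1] = 0x7, P[2] = 0xB, P[3] = 0x6, P[4] = 0x6, P[5] = 0xF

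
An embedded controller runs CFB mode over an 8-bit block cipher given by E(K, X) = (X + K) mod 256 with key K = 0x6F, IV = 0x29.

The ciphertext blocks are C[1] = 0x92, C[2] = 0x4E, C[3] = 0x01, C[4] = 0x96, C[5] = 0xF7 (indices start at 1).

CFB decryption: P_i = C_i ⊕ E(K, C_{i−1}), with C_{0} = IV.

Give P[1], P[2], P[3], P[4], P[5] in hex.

P[1] = 0x0A, P[2] = 0x4F, P[3] = 0xBC, P[4] = 0xE6, P[5] = 0xF2

P[1]: E(K, 0x29) = 0x98; 0x92 ⊕ 0x98 = 0x0A.
P[2]: E(K, 0x92) = 0x01; 0x4E ⊕ 0x01 = 0x4F.
P[3]: E(K, 0x4E) = 0xBD; 0x01 ⊕ 0xBD = 0xBC.
P[4]: E(K, 0x01) = 0x70; 0x96 ⊕ 0x70 = 0xE6.
P[5]: E(K, 0x96) = 0x05; 0xF7 ⊕ 0x05 = 0xF2.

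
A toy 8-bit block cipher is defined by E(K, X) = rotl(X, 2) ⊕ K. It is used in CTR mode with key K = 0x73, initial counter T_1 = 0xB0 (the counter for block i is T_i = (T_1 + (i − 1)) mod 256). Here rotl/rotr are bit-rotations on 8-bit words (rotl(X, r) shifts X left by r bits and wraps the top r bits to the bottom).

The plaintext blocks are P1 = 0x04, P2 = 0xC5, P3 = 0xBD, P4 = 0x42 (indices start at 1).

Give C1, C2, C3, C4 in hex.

CTR encryption: S_i = E(K, T_i) where T_i is the counter for block i; C_i = P_i ⊕ S_i.
C1: T = 0xB0, S = E(K, T) = 0xB1; 0x04 ⊕ 0xB1 = 0xB5.
C2: T = 0xB1, S = E(K, T) = 0xB5; 0xC5 ⊕ 0xB5 = 0x70.
C3: T = 0xB2, S = E(K, T) = 0xB9; 0xBD ⊕ 0xB9 = 0x04.
C4: T = 0xB3, S = E(K, T) = 0xBD; 0x42 ⊕ 0xBD = 0xFF.

C1 = 0xB5, C2 = 0x70, C3 = 0x04, C4 = 0xFF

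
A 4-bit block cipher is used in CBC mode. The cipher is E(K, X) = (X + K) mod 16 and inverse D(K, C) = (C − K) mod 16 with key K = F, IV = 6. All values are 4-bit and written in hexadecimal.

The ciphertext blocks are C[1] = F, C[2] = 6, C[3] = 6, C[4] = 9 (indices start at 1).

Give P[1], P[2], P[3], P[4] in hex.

P[1] = 6, P[2] = 8, P[3] = 1, P[4] = C

CBC decryption: P_i = D(K, C_i) ⊕ C_{i−1}, with C_{0} = IV.
P[1]: D(K, F) = 0; 0 ⊕ 6 = 6.
P[2]: D(K, 6) = 7; 7 ⊕ F = 8.
P[3]: D(K, 6) = 7; 7 ⊕ 6 = 1.
P[4]: D(K, 9) = A; A ⊕ 6 = C.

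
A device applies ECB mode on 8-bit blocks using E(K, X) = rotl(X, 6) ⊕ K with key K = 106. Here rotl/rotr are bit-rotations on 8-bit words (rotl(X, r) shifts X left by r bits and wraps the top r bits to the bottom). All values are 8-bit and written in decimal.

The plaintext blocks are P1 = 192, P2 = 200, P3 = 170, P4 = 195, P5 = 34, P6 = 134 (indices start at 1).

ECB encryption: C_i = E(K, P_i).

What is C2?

C2 = 88

C2: E(K, 200) = 88.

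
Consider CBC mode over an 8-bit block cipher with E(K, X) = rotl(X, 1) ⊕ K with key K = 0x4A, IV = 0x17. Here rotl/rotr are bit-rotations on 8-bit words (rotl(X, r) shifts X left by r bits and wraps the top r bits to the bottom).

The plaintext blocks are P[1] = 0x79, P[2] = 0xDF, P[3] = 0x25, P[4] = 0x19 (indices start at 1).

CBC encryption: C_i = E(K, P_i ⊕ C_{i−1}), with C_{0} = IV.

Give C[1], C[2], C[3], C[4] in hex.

C[1]: P[1] ⊕ 0x17 = 0x6E; E(K, 0x6E) = 0x96.
C[2]: P[2] ⊕ 0x96 = 0x49; E(K, 0x49) = 0xD8.
C[3]: P[3] ⊕ 0xD8 = 0xFD; E(K, 0xFD) = 0xB1.
C[4]: P[4] ⊕ 0xB1 = 0xA8; E(K, 0xA8) = 0x1B.

C[1] = 0x96, C[2] = 0xD8, C[3] = 0xB1, C[4] = 0x1B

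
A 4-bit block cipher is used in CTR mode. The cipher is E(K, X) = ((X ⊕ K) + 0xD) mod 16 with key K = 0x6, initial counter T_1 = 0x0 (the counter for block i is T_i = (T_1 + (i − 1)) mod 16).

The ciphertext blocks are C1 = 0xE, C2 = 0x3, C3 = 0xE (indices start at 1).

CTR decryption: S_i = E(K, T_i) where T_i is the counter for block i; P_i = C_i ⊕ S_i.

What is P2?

P2 = 0x7

P2: T = 0x1, S = E(K, T) = 0x4; 0x3 ⊕ 0x4 = 0x7.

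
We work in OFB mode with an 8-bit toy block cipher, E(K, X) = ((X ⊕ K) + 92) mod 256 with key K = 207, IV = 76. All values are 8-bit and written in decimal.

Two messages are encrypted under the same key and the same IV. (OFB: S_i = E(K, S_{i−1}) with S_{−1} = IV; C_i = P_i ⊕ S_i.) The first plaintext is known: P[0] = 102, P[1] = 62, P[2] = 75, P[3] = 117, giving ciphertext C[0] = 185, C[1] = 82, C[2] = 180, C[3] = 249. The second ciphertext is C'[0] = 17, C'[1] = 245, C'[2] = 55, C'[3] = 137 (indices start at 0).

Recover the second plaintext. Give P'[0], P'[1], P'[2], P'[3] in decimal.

In OFB with a reused IV, both messages share the same keystream S_i, so C_i ⊕ C'_i = P_i ⊕ P'_i and thus P'_i = P_i ⊕ C_i ⊕ C'_i.
P'[0]: 102 ⊕ 185 ⊕ 17 = 206.
P'[1]: 62 ⊕ 82 ⊕ 245 = 153.
P'[2]: 75 ⊕ 180 ⊕ 55 = 200.
P'[3]: 117 ⊕ 249 ⊕ 137 = 5.

P'[0] = 206, P'[1] = 153, P'[2] = 200, P'[3] = 5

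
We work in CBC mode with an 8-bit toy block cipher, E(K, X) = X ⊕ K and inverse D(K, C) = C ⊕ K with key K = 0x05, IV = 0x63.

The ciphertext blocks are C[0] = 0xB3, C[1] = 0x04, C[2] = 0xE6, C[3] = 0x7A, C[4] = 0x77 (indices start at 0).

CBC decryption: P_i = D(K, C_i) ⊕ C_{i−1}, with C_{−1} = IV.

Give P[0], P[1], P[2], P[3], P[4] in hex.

P[0]: D(K, 0xB3) = 0xB6; 0xB6 ⊕ 0x63 = 0xD5.
P[1]: D(K, 0x04) = 0x01; 0x01 ⊕ 0xB3 = 0xB2.
P[2]: D(K, 0xE6) = 0xE3; 0xE3 ⊕ 0x04 = 0xE7.
P[3]: D(K, 0x7A) = 0x7F; 0x7F ⊕ 0xE6 = 0x99.
P[4]: D(K, 0x77) = 0x72; 0x72 ⊕ 0x7A = 0x08.

P[0] = 0xD5, P[1] = 0xB2, P[2] = 0xE7, P[3] = 0x99, P[4] = 0x08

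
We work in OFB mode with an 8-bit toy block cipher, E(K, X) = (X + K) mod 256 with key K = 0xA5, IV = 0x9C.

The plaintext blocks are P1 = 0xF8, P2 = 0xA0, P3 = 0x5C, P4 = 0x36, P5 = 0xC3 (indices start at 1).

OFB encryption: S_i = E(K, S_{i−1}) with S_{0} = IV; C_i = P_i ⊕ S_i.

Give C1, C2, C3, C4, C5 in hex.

C1: S = E(K, 0x9C) = 0x41; 0xF8 ⊕ 0x41 = 0xB9.
C2: S = E(K, 0x41) = 0xE6; 0xA0 ⊕ 0xE6 = 0x46.
C3: S = E(K, 0xE6) = 0x8B; 0x5C ⊕ 0x8B = 0xD7.
C4: S = E(K, 0x8B) = 0x30; 0x36 ⊕ 0x30 = 0x06.
C5: S = E(K, 0x30) = 0xD5; 0xC3 ⊕ 0xD5 = 0x16.

C1 = 0xB9, C2 = 0x46, C3 = 0xD7, C4 = 0x06, C5 = 0x16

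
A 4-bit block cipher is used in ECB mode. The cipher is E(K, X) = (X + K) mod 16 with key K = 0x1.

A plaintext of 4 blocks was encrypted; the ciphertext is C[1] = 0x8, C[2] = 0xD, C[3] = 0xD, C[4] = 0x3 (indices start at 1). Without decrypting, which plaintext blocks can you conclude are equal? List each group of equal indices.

P[2] = P[3]

ECB encrypts each block independently with the same key, so equal ciphertext blocks imply equal plaintext blocks.
C[2] = C[3] = 0xD, so P[2] = P[3].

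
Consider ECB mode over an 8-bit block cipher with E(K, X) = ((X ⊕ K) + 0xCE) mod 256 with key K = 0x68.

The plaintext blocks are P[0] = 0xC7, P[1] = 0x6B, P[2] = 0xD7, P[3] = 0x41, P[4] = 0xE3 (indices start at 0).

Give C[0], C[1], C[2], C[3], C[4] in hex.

ECB encryption: C_i = E(K, P_i).
C[0]: E(K, 0xC7) = 0x7D.
C[1]: E(K, 0x6B) = 0xD1.
C[2]: E(K, 0xD7) = 0x8D.
C[3]: E(K, 0x41) = 0xF7.
C[4]: E(K, 0xE3) = 0x59.

C[0] = 0x7D, C[1] = 0xD1, C[2] = 0x8D, C[3] = 0xF7, C[4] = 0x59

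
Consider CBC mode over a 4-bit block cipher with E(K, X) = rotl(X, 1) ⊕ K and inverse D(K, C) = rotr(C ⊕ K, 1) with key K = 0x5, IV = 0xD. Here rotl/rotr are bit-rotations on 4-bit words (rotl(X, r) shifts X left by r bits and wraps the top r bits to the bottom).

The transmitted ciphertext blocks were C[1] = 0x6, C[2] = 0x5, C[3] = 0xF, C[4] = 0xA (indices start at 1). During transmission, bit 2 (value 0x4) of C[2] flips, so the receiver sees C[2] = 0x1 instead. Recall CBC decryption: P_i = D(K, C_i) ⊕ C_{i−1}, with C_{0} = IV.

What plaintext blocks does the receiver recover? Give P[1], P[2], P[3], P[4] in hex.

P[1] = 0x4, P[2] = 0x4, P[3] = 0x4, P[4] = 0x0

Only C[2] changed, to 0x1. In CBC, a change in C_i garbles P_i and flips the same bit in P_{i+1}. Decrypting the received ciphertext:
P[1]: D(K, 0x6) = 0x9; 0x9 ⊕ 0xD = 0x4.
P[2]: D(K, 0x1) = 0x2; 0x2 ⊕ 0x6 = 0x4.
P[3]: D(K, 0xF) = 0x5; 0x5 ⊕ 0x1 = 0x4.
P[4]: D(K, 0xA) = 0xF; 0xF ⊕ 0xF = 0x0.
Blocks that differ from the original plaintext: P[2], P[3].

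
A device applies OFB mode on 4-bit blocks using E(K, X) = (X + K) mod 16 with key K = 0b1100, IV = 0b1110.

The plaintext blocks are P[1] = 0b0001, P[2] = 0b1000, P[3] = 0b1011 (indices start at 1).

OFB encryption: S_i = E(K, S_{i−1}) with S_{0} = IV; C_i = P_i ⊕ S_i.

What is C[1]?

C[1] = 0b1011

C[1]: S = E(K, 0b1110) = 0b1010; 0b0001 ⊕ 0b1010 = 0b1011.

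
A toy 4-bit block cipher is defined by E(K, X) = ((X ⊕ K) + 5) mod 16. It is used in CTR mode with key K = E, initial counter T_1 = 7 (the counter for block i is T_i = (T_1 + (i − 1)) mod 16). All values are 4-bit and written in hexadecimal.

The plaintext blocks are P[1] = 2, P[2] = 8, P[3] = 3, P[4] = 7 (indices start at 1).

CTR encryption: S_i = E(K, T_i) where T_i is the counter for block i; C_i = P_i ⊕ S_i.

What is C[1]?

C[1] = C

C[1]: T = 7, S = E(K, T) = E; 2 ⊕ E = C.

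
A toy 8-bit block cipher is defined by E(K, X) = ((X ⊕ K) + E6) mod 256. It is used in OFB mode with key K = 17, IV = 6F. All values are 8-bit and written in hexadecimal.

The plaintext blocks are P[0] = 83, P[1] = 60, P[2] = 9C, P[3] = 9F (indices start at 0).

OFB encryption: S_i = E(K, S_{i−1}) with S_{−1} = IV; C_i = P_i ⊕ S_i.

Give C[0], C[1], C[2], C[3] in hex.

C[0] = DD, C[1] = 4F, C[2] = 82, C[3] = 70

C[0]: S = E(K, 6F) = 5E; 83 ⊕ 5E = DD.
C[1]: S = E(K, 5E) = 2F; 60 ⊕ 2F = 4F.
C[2]: S = E(K, 2F) = 1E; 9C ⊕ 1E = 82.
C[3]: S = E(K, 1E) = EF; 9F ⊕ EF = 70.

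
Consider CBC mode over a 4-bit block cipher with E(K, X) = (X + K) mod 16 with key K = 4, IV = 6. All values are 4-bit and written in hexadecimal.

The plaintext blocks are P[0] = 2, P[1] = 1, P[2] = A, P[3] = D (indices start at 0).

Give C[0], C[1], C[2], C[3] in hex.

C[0] = 8, C[1] = D, C[2] = B, C[3] = A

CBC encryption: C_i = E(K, P_i ⊕ C_{i−1}), with C_{−1} = IV.
C[0]: P[0] ⊕ 6 = 4; E(K, 4) = 8.
C[1]: P[1] ⊕ 8 = 9; E(K, 9) = D.
C[2]: P[2] ⊕ D = 7; E(K, 7) = B.
C[3]: P[3] ⊕ B = 6; E(K, 6) = A.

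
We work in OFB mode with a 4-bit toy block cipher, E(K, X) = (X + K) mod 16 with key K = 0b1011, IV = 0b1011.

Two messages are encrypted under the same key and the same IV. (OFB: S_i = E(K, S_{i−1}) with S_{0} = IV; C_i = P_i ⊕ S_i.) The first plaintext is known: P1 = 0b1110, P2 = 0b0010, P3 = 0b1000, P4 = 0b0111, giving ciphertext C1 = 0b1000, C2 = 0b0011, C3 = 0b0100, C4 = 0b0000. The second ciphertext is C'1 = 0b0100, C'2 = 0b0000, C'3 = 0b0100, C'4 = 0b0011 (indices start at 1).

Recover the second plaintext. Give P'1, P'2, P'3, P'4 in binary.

P'1 = 0b0010, P'2 = 0b0001, P'3 = 0b1000, P'4 = 0b0100

In OFB with a reused IV, both messages share the same keystream S_i, so C_i ⊕ C'_i = P_i ⊕ P'_i and thus P'_i = P_i ⊕ C_i ⊕ C'_i.
P'1: 0b1110 ⊕ 0b1000 ⊕ 0b0100 = 0b0010.
P'2: 0b0010 ⊕ 0b0011 ⊕ 0b0000 = 0b0001.
P'3: 0b1000 ⊕ 0b0100 ⊕ 0b0100 = 0b1000.
P'4: 0b0111 ⊕ 0b0000 ⊕ 0b0011 = 0b0100.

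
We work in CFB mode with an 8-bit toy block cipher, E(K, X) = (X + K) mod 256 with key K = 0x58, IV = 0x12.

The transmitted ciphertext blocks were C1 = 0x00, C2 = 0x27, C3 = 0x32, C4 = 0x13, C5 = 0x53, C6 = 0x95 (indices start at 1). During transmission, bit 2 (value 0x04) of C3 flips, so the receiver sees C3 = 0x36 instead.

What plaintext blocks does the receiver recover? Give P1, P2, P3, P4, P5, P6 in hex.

P1 = 0x6A, P2 = 0x7F, P3 = 0x49, P4 = 0x9D, P5 = 0x38, P6 = 0x3E

CFB decryption: P_i = C_i ⊕ E(K, C_{i−1}), with C_{0} = IV.
Only C3 changed, to 0x36. In CFB, a change in C_i flips the same bit in P_i and garbles P_{i+1}. Decrypting the received ciphertext:
P1: E(K, 0x12) = 0x6A; 0x00 ⊕ 0x6A = 0x6A.
P2: E(K, 0x00) = 0x58; 0x27 ⊕ 0x58 = 0x7F.
P3: E(K, 0x27) = 0x7F; 0x36 ⊕ 0x7F = 0x49.
P4: E(K, 0x36) = 0x8E; 0x13 ⊕ 0x8E = 0x9D.
P5: E(K, 0x13) = 0x6B; 0x53 ⊕ 0x6B = 0x38.
P6: E(K, 0x53) = 0xAB; 0x95 ⊕ 0xAB = 0x3E.
Blocks that differ from the original plaintext: P3, P4.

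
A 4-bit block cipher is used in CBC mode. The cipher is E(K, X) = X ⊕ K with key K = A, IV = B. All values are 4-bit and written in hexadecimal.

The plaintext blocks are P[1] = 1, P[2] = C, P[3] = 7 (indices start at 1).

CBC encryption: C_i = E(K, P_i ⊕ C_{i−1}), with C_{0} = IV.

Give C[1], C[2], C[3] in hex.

C[1] = 0, C[2] = 6, C[3] = B

C[1]: P[1] ⊕ B = A; E(K, A) = 0.
C[2]: P[2] ⊕ 0 = C; E(K, C) = 6.
C[3]: P[3] ⊕ 6 = 1; E(K, 1) = B.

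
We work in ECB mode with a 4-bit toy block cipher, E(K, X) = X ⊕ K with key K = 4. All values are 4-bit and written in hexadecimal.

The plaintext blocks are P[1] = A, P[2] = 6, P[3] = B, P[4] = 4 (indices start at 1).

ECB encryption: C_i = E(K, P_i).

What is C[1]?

C[1]: E(K, A) = E.

C[1] = E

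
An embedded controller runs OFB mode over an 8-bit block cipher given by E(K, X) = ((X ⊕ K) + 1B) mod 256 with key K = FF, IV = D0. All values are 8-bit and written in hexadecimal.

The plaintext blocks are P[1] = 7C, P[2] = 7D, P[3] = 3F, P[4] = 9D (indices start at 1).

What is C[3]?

C[3] = 75

OFB encryption: S_i = E(K, S_{i−1}) with S_{0} = IV; C_i = P_i ⊕ S_i.
C[1]: S = E(K, D0) = 4A; 7C ⊕ 4A = 36.
C[2]: S = E(K, 4A) = D0; 7D ⊕ D0 = AD.
C[3]: S = E(K, D0) = 4A; 3F ⊕ 4A = 75.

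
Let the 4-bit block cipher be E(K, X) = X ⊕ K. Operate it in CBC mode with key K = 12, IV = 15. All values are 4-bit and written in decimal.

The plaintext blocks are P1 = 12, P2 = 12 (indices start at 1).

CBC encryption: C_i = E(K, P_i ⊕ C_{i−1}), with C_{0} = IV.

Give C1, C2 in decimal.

C1 = 15, C2 = 15

C1: P1 ⊕ 15 = 3; E(K, 3) = 15.
C2: P2 ⊕ 15 = 3; E(K, 3) = 15.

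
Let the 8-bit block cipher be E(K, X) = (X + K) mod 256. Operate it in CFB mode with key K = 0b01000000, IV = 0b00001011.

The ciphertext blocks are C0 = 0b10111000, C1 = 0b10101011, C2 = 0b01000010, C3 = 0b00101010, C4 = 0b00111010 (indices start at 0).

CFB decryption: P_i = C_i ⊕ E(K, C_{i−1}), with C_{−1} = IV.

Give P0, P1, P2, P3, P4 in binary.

P0 = 0b11110011, P1 = 0b01010011, P2 = 0b10101001, P3 = 0b10101000, P4 = 0b01010000

P0: E(K, 0b00001011) = 0b01001011; 0b10111000 ⊕ 0b01001011 = 0b11110011.
P1: E(K, 0b10111000) = 0b11111000; 0b10101011 ⊕ 0b11111000 = 0b01010011.
P2: E(K, 0b10101011) = 0b11101011; 0b01000010 ⊕ 0b11101011 = 0b10101001.
P3: E(K, 0b01000010) = 0b10000010; 0b00101010 ⊕ 0b10000010 = 0b10101000.
P4: E(K, 0b00101010) = 0b01101010; 0b00111010 ⊕ 0b01101010 = 0b01010000.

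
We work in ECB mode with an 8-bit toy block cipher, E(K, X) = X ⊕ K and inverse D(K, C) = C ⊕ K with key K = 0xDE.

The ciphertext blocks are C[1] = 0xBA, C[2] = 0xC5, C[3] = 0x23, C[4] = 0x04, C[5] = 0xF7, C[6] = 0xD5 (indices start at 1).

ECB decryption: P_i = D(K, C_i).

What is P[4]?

P[4]: D(K, 0x04) = 0xDA.

P[4] = 0xDA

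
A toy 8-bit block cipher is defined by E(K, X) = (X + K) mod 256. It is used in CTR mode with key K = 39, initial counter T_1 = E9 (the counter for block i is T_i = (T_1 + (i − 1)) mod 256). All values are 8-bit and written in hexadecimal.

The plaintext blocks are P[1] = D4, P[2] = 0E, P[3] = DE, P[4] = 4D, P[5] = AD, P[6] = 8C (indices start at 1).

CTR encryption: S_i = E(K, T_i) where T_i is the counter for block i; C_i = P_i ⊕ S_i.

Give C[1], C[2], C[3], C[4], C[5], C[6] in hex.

C[1] = F6, C[2] = 2D, C[3] = FA, C[4] = 68, C[5] = 8B, C[6] = AB

C[1]: T = E9, S = E(K, T) = 22; D4 ⊕ 22 = F6.
C[2]: T = EA, S = E(K, T) = 23; 0E ⊕ 23 = 2D.
C[3]: T = EB, S = E(K, T) = 24; DE ⊕ 24 = FA.
C[4]: T = EC, S = E(K, T) = 25; 4D ⊕ 25 = 68.
C[5]: T = ED, S = E(K, T) = 26; AD ⊕ 26 = 8B.
C[6]: T = EE, S = E(K, T) = 27; 8C ⊕ 27 = AB.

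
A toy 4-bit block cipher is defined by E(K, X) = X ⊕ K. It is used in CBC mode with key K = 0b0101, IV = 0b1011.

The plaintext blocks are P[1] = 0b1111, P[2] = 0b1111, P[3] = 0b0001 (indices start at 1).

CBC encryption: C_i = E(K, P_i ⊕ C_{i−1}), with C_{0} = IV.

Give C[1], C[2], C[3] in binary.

C[1] = 0b0001, C[2] = 0b1011, C[3] = 0b1111

C[1]: P[1] ⊕ 0b1011 = 0b0100; E(K, 0b0100) = 0b0001.
C[2]: P[2] ⊕ 0b0001 = 0b1110; E(K, 0b1110) = 0b1011.
C[3]: P[3] ⊕ 0b1011 = 0b1010; E(K, 0b1010) = 0b1111.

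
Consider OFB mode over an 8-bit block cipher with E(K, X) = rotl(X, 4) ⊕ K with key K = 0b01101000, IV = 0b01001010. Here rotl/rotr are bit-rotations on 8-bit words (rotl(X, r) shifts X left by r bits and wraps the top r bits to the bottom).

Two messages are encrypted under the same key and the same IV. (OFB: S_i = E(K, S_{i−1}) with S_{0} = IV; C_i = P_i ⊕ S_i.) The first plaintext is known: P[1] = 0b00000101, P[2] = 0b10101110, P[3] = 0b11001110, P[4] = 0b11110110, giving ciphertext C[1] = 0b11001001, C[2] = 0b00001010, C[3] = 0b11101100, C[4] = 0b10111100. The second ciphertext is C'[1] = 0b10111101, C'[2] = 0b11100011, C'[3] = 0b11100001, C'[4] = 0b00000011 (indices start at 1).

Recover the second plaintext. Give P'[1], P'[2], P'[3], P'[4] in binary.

P'[1] = 0b01110001, P'[2] = 0b01000111, P'[3] = 0b11000011, P'[4] = 0b01001001

In OFB with a reused IV, both messages share the same keystream S_i, so C_i ⊕ C'_i = P_i ⊕ P'_i and thus P'_i = P_i ⊕ C_i ⊕ C'_i.
P'[1]: 0b00000101 ⊕ 0b11001001 ⊕ 0b10111101 = 0b01110001.
P'[2]: 0b10101110 ⊕ 0b00001010 ⊕ 0b11100011 = 0b01000111.
P'[3]: 0b11001110 ⊕ 0b11101100 ⊕ 0b11100001 = 0b11000011.
P'[4]: 0b11110110 ⊕ 0b10111100 ⊕ 0b00000011 = 0b01001001.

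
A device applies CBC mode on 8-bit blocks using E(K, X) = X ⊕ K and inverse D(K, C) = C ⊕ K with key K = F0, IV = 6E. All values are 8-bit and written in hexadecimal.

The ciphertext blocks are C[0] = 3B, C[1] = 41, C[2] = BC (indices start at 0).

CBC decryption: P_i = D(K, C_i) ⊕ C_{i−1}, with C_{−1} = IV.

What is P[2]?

P[2] = 0D

P[2]: D(K, BC) = 4C; 4C ⊕ 41 = 0D.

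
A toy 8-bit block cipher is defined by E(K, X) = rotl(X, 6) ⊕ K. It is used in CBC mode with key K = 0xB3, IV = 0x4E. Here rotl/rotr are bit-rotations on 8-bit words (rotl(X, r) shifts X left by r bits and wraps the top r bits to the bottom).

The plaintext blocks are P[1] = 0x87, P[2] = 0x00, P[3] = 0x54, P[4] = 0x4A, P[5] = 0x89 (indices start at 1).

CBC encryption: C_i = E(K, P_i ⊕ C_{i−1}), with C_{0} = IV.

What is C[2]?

C[2] = 0xC3

C[1]: P[1] ⊕ 0x4E = 0xC9; E(K, 0xC9) = 0xC1.
C[2]: P[2] ⊕ 0xC1 = 0xC1; E(K, 0xC1) = 0xC3.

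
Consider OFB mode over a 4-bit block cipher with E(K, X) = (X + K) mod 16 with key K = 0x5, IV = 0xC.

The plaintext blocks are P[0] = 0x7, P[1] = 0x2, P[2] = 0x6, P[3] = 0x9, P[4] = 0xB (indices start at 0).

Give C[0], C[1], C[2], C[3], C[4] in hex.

OFB encryption: S_i = E(K, S_{i−1}) with S_{−1} = IV; C_i = P_i ⊕ S_i.
C[0]: S = E(K, 0xC) = 0x1; 0x7 ⊕ 0x1 = 0x6.
C[1]: S = E(K, 0x1) = 0x6; 0x2 ⊕ 0x6 = 0x4.
C[2]: S = E(K, 0x6) = 0xB; 0x6 ⊕ 0xB = 0xD.
C[3]: S = E(K, 0xB) = 0x0; 0x9 ⊕ 0x0 = 0x9.
C[4]: S = E(K, 0x0) = 0x5; 0xB ⊕ 0x5 = 0xE.

C[0] = 0x6, C[1] = 0x4, C[2] = 0xD, C[3] = 0x9, C[4] = 0xE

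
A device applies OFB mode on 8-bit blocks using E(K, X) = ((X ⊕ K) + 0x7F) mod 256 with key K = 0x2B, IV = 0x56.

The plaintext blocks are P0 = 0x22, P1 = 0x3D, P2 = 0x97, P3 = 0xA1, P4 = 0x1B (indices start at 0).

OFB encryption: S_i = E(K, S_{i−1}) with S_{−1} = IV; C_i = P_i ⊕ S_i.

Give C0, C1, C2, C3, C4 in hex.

C0 = 0xDE, C1 = 0x6B, C2 = 0x6B, C3 = 0xF7, C4 = 0xE7

C0: S = E(K, 0x56) = 0xFC; 0x22 ⊕ 0xFC = 0xDE.
C1: S = E(K, 0xFC) = 0x56; 0x3D ⊕ 0x56 = 0x6B.
C2: S = E(K, 0x56) = 0xFC; 0x97 ⊕ 0xFC = 0x6B.
C3: S = E(K, 0xFC) = 0x56; 0xA1 ⊕ 0x56 = 0xF7.
C4: S = E(K, 0x56) = 0xFC; 0x1B ⊕ 0xFC = 0xE7.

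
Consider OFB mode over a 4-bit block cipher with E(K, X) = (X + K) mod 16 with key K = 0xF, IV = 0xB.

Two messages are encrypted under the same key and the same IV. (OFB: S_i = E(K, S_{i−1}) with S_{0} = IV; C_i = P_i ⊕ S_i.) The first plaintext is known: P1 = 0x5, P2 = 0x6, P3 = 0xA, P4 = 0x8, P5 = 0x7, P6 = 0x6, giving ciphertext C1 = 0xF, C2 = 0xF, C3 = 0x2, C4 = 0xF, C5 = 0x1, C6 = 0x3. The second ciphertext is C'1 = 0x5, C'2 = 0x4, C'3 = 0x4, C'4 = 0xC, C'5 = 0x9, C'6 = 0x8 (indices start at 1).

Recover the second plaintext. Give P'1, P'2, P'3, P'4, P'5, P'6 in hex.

P'1 = 0xF, P'2 = 0xD, P'3 = 0xC, P'4 = 0xB, P'5 = 0xF, P'6 = 0xD

In OFB with a reused IV, both messages share the same keystream S_i, so C_i ⊕ C'_i = P_i ⊕ P'_i and thus P'_i = P_i ⊕ C_i ⊕ C'_i.
P'1: 0x5 ⊕ 0xF ⊕ 0x5 = 0xF.
P'2: 0x6 ⊕ 0xF ⊕ 0x4 = 0xD.
P'3: 0xA ⊕ 0x2 ⊕ 0x4 = 0xC.
P'4: 0x8 ⊕ 0xF ⊕ 0xC = 0xB.
P'5: 0x7 ⊕ 0x1 ⊕ 0x9 = 0xF.
P'6: 0x6 ⊕ 0x3 ⊕ 0x8 = 0xD.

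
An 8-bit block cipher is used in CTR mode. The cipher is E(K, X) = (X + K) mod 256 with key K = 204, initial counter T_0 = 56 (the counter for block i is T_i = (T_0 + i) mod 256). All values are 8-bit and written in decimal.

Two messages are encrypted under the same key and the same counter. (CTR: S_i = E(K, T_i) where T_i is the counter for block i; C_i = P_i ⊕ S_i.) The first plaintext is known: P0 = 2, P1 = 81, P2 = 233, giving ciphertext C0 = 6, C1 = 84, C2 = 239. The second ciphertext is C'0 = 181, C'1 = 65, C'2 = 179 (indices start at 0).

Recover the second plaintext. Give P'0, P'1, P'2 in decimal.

In CTR with a reused counter, both messages share the same keystream S_i, so C_i ⊕ C'_i = P_i ⊕ P'_i and thus P'_i = P_i ⊕ C_i ⊕ C'_i.
P'0: 2 ⊕ 6 ⊕ 181 = 177.
P'1: 81 ⊕ 84 ⊕ 65 = 68.
P'2: 233 ⊕ 239 ⊕ 179 = 181.

P'0 = 177, P'1 = 68, P'2 = 181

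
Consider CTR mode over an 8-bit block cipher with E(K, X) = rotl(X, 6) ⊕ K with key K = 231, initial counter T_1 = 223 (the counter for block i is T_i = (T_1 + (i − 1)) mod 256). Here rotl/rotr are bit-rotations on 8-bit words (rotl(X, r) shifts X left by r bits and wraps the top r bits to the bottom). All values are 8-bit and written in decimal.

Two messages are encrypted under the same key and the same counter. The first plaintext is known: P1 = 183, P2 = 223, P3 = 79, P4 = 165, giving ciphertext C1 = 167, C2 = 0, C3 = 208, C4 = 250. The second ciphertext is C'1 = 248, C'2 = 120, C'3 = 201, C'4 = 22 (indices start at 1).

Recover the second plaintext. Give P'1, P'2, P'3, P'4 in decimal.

In CTR with a reused counter, both messages share the same keystream S_i, so C_i ⊕ C'_i = P_i ⊕ P'_i and thus P'_i = P_i ⊕ C_i ⊕ C'_i.
P'1: 183 ⊕ 167 ⊕ 248 = 232.
P'2: 223 ⊕ 0 ⊕ 120 = 167.
P'3: 79 ⊕ 208 ⊕ 201 = 86.
P'4: 165 ⊕ 250 ⊕ 22 = 73.

P'1 = 232, P'2 = 167, P'3 = 86, P'4 = 73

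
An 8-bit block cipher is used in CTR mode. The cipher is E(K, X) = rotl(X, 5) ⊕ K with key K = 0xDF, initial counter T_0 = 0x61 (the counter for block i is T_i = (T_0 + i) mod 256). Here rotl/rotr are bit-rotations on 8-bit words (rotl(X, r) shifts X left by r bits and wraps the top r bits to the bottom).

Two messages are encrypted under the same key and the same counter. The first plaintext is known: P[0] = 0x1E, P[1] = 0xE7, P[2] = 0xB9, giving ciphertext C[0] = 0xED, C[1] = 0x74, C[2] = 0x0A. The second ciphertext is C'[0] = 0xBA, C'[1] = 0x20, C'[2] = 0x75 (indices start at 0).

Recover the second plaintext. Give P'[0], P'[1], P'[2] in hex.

P'[0] = 0x49, P'[1] = 0xB3, P'[2] = 0xC6

In CTR with a reused counter, both messages share the same keystream S_i, so C_i ⊕ C'_i = P_i ⊕ P'_i and thus P'_i = P_i ⊕ C_i ⊕ C'_i.
P'[0]: 0x1E ⊕ 0xED ⊕ 0xBA = 0x49.
P'[1]: 0xE7 ⊕ 0x74 ⊕ 0x20 = 0xB3.
P'[2]: 0xB9 ⊕ 0x0A ⊕ 0x75 = 0xC6.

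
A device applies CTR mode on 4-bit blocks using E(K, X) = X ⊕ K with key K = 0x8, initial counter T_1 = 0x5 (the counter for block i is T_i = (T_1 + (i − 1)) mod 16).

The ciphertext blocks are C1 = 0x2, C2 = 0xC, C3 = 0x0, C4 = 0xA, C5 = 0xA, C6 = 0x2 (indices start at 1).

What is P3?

CTR decryption: S_i = E(K, T_i) where T_i is the counter for block i; P_i = C_i ⊕ S_i.
P3: T = 0x7, S = E(K, T) = 0xF; 0x0 ⊕ 0xF = 0xF.

P3 = 0xF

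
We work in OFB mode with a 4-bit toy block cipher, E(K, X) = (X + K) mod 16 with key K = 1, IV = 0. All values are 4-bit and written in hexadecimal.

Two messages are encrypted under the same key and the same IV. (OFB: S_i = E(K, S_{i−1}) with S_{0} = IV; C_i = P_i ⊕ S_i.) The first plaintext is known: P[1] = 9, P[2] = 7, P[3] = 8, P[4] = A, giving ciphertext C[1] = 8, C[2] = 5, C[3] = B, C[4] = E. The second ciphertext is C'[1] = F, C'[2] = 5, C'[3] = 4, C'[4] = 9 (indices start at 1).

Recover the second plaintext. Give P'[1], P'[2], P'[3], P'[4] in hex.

P'[1] = E, P'[2] = 7, P'[3] = 7, P'[4] = D

In OFB with a reused IV, both messages share the same keystream S_i, so C_i ⊕ C'_i = P_i ⊕ P'_i and thus P'_i = P_i ⊕ C_i ⊕ C'_i.
P'[1]: 9 ⊕ 8 ⊕ F = E.
P'[2]: 7 ⊕ 5 ⊕ 5 = 7.
P'[3]: 8 ⊕ B ⊕ 4 = 7.
P'[4]: A ⊕ E ⊕ 9 = D.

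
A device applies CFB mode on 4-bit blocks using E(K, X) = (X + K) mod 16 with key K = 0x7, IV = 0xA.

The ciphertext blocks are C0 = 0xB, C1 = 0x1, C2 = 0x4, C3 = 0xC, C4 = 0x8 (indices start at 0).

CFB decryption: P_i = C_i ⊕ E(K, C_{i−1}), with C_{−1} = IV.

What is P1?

P1: E(K, 0xB) = 0x2; 0x1 ⊕ 0x2 = 0x3.

P1 = 0x3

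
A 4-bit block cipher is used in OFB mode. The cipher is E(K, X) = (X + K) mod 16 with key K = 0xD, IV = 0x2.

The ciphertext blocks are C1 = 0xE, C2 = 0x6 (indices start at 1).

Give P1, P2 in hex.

OFB decryption: S_i = E(K, S_{i−1}) with S_{0} = IV; P_i = C_i ⊕ S_i.
P1: S = E(K, 0x2) = 0xF; 0xE ⊕ 0xF = 0x1.
P2: S = E(K, 0xF) = 0xC; 0x6 ⊕ 0xC = 0xA.

P1 = 0x1, P2 = 0xA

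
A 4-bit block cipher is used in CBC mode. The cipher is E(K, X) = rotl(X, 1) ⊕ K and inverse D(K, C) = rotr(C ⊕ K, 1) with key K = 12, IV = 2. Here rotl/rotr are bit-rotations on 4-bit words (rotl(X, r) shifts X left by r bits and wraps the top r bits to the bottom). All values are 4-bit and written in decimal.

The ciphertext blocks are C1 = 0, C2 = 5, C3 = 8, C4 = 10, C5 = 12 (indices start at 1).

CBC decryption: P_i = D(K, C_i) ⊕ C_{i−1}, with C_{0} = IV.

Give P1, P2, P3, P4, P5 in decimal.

P1: D(K, 0) = 6; 6 ⊕ 2 = 4.
P2: D(K, 5) = 12; 12 ⊕ 0 = 12.
P3: D(K, 8) = 2; 2 ⊕ 5 = 7.
P4: D(K, 10) = 3; 3 ⊕ 8 = 11.
P5: D(K, 12) = 0; 0 ⊕ 10 = 10.

P1 = 4, P2 = 12, P3 = 7, P4 = 11, P5 = 10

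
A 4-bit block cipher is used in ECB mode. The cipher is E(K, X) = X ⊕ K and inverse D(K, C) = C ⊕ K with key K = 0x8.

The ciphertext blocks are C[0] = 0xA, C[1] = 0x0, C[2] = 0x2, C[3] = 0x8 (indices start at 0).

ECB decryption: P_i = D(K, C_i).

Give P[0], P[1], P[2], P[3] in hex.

P[0]: D(K, 0xA) = 0x2.
P[1]: D(K, 0x0) = 0x8.
P[2]: D(K, 0x2) = 0xA.
P[3]: D(K, 0x8) = 0x0.

P[0] = 0x2, P[1] = 0x8, P[2] = 0xA, P[3] = 0x0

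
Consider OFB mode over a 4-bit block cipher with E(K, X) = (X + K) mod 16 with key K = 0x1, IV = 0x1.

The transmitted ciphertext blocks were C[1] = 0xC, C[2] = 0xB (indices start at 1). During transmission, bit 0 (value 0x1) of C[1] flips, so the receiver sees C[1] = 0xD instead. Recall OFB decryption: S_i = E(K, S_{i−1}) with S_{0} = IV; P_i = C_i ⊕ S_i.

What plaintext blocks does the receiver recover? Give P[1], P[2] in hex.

P[1] = 0xF, P[2] = 0x8

Only C[1] changed, to 0xD. In OFB, a change in C_i flips the same bit in P_i only; the keystream is unaffected. Decrypting the received ciphertext:
P[1]: S = E(K, 0x1) = 0x2; 0xD ⊕ 0x2 = 0xF.
P[2]: S = E(K, 0x2) = 0x3; 0xB ⊕ 0x3 = 0x8.
Blocks that differ from the original plaintext: P[1].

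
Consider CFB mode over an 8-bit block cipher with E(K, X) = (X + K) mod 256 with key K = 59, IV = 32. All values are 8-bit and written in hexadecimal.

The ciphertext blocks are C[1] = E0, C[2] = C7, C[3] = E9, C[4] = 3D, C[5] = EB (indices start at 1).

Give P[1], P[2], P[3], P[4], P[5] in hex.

P[1] = 6B, P[2] = FE, P[3] = C9, P[4] = 7F, P[5] = 7D

CFB decryption: P_i = C_i ⊕ E(K, C_{i−1}), with C_{0} = IV.
P[1]: E(K, 32) = 8B; E0 ⊕ 8B = 6B.
P[2]: E(K, E0) = 39; C7 ⊕ 39 = FE.
P[3]: E(K, C7) = 20; E9 ⊕ 20 = C9.
P[4]: E(K, E9) = 42; 3D ⊕ 42 = 7F.
P[5]: E(K, 3D) = 96; EB ⊕ 96 = 7D.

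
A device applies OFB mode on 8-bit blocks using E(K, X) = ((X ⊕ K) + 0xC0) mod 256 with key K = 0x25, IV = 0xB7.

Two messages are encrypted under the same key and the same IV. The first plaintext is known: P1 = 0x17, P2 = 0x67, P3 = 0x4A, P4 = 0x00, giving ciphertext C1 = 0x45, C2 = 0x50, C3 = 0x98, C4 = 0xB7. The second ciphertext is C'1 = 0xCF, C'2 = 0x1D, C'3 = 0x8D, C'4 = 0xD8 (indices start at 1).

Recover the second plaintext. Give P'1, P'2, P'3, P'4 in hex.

In OFB with a reused IV, both messages share the same keystream S_i, so C_i ⊕ C'_i = P_i ⊕ P'_i and thus P'_i = P_i ⊕ C_i ⊕ C'_i.
P'1: 0x17 ⊕ 0x45 ⊕ 0xCF = 0x9D.
P'2: 0x67 ⊕ 0x50 ⊕ 0x1D = 0x2A.
P'3: 0x4A ⊕ 0x98 ⊕ 0x8D = 0x5F.
P'4: 0x00 ⊕ 0xB7 ⊕ 0xD8 = 0x6F.

P'1 = 0x9D, P'2 = 0x2A, P'3 = 0x5F, P'4 = 0x6F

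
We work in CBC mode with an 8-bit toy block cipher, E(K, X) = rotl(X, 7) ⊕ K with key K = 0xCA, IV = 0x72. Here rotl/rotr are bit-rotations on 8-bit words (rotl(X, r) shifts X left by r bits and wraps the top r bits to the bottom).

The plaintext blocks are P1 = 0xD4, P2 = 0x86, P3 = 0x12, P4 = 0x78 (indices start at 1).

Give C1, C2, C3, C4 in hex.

C1 = 0x99, C2 = 0x45, C3 = 0x61, C4 = 0x46

CBC encryption: C_i = E(K, P_i ⊕ C_{i−1}), with C_{0} = IV.
C1: P1 ⊕ 0x72 = 0xA6; E(K, 0xA6) = 0x99.
C2: P2 ⊕ 0x99 = 0x1F; E(K, 0x1F) = 0x45.
C3: P3 ⊕ 0x45 = 0x57; E(K, 0x57) = 0x61.
C4: P4 ⊕ 0x61 = 0x19; E(K, 0x19) = 0x46.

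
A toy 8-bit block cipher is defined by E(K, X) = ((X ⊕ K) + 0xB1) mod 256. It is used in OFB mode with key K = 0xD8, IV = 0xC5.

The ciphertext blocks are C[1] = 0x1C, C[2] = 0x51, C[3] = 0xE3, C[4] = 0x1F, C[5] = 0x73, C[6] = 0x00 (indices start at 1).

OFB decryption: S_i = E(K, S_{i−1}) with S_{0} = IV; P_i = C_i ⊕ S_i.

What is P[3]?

P[3] = 0x33

P[1]: S = E(K, 0xC5) = 0xCE; 0x1C ⊕ 0xCE = 0xD2.
P[2]: S = E(K, 0xCE) = 0xC7; 0x51 ⊕ 0xC7 = 0x96.
P[3]: S = E(K, 0xC7) = 0xD0; 0xE3 ⊕ 0xD0 = 0x33.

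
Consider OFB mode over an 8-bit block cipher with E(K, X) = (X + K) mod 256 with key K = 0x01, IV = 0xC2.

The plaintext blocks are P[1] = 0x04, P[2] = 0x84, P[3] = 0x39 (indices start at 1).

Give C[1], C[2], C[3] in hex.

C[1] = 0xC7, C[2] = 0x40, C[3] = 0xFC

OFB encryption: S_i = E(K, S_{i−1}) with S_{0} = IV; C_i = P_i ⊕ S_i.
C[1]: S = E(K, 0xC2) = 0xC3; 0x04 ⊕ 0xC3 = 0xC7.
C[2]: S = E(K, 0xC3) = 0xC4; 0x84 ⊕ 0xC4 = 0x40.
C[3]: S = E(K, 0xC4) = 0xC5; 0x39 ⊕ 0xC5 = 0xFC.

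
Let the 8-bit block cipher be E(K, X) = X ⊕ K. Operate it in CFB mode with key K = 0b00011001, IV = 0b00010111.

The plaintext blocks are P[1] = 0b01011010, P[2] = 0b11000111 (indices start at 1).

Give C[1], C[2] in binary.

CFB encryption: C_i = P_i ⊕ E(K, C_{i−1}), with C_{0} = IV.
C[1]: E(K, 0b00010111) = 0b00001110; 0b01011010 ⊕ 0b00001110 = 0b01010100.
C[2]: E(K, 0b01010100) = 0b01001101; 0b11000111 ⊕ 0b01001101 = 0b10001010.

C[1] = 0b01010100, C[2] = 0b10001010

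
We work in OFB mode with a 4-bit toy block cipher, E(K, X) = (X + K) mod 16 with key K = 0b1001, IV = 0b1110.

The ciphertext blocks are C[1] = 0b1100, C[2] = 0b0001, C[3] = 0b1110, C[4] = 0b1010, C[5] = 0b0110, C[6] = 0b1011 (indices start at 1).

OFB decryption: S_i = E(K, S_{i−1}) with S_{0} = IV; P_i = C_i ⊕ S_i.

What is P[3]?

P[3] = 0b0111

P[1]: S = E(K, 0b1110) = 0b0111; 0b1100 ⊕ 0b0111 = 0b1011.
P[2]: S = E(K, 0b0111) = 0b0000; 0b0001 ⊕ 0b0000 = 0b0001.
P[3]: S = E(K, 0b0000) = 0b1001; 0b1110 ⊕ 0b1001 = 0b0111.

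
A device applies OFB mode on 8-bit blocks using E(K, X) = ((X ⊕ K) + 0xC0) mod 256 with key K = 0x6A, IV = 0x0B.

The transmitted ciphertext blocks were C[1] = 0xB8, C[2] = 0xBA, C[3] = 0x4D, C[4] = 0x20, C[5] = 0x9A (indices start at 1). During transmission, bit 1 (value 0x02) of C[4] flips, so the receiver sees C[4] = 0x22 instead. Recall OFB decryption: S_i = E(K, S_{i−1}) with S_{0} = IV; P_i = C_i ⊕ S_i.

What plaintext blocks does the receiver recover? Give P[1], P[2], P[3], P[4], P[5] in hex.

P[1] = 0x99, P[2] = 0xB1, P[3] = 0x6C, P[4] = 0x29, P[5] = 0xBB

Only C[4] changed, to 0x22. In OFB, a change in C_i flips the same bit in P_i only; the keystream is unaffected. Decrypting the received ciphertext:
P[1]: S = E(K, 0x0B) = 0x21; 0xB8 ⊕ 0x21 = 0x99.
P[2]: S = E(K, 0x21) = 0x0B; 0xBA ⊕ 0x0B = 0xB1.
P[3]: S = E(K, 0x0B) = 0x21; 0x4D ⊕ 0x21 = 0x6C.
P[4]: S = E(K, 0x21) = 0x0B; 0x22 ⊕ 0x0B = 0x29.
P[5]: S = E(K, 0x0B) = 0x21; 0x9A ⊕ 0x21 = 0xBB.
Blocks that differ from the original plaintext: P[4].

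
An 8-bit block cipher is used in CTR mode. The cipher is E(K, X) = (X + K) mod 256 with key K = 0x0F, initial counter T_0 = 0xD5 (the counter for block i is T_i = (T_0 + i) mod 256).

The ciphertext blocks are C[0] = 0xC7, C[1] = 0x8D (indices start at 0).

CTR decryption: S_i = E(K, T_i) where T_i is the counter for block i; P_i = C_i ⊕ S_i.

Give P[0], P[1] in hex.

P[0]: T = 0xD5, S = E(K, T) = 0xE4; 0xC7 ⊕ 0xE4 = 0x23.
P[1]: T = 0xD6, S = E(K, T) = 0xE5; 0x8D ⊕ 0xE5 = 0x68.

P[0] = 0x23, P[1] = 0x68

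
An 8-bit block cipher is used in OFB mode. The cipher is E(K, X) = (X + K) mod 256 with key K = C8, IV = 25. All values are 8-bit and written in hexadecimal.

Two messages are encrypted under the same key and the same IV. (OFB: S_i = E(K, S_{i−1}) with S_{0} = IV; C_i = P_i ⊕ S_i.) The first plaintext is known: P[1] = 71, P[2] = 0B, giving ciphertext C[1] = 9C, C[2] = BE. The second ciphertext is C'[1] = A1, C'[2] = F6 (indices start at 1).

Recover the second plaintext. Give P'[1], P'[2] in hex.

P'[1] = 4C, P'[2] = 43

In OFB with a reused IV, both messages share the same keystream S_i, so C_i ⊕ C'_i = P_i ⊕ P'_i and thus P'_i = P_i ⊕ C_i ⊕ C'_i.
P'[1]: 71 ⊕ 9C ⊕ A1 = 4C.
P'[2]: 0B ⊕ BE ⊕ F6 = 43.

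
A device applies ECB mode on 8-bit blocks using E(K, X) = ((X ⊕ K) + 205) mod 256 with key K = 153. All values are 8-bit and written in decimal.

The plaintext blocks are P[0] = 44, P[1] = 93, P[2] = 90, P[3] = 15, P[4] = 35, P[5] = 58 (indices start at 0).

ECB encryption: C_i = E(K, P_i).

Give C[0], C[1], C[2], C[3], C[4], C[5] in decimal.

C[0]: E(K, 44) = 130.
C[1]: E(K, 93) = 145.
C[2]: E(K, 90) = 144.
C[3]: E(K, 15) = 99.
C[4]: E(K, 35) = 135.
C[5]: E(K, 58) = 112.

C[0] = 130, C[1] = 145, C[2] = 144, C[3] = 99, C[4] = 135, C[5] = 112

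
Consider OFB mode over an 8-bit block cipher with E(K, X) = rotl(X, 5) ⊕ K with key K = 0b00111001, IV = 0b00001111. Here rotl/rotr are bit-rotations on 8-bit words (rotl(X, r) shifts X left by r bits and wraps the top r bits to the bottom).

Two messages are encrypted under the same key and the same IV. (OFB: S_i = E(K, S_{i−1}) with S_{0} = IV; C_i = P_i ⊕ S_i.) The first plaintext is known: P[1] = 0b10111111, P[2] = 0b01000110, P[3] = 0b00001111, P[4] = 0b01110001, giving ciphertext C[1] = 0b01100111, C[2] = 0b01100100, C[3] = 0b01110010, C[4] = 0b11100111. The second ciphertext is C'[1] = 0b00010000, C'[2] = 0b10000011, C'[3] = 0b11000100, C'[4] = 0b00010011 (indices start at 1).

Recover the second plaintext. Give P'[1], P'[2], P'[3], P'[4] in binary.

In OFB with a reused IV, both messages share the same keystream S_i, so C_i ⊕ C'_i = P_i ⊕ P'_i and thus P'_i = P_i ⊕ C_i ⊕ C'_i.
P'[1]: 0b10111111 ⊕ 0b01100111 ⊕ 0b00010000 = 0b11001000.
P'[2]: 0b01000110 ⊕ 0b01100100 ⊕ 0b10000011 = 0b10100001.
P'[3]: 0b00001111 ⊕ 0b01110010 ⊕ 0b11000100 = 0b10111001.
P'[4]: 0b01110001 ⊕ 0b11100111 ⊕ 0b00010011 = 0b10000101.

P'[1] = 0b11001000, P'[2] = 0b10100001, P'[3] = 0b10111001, P'[4] = 0b10000101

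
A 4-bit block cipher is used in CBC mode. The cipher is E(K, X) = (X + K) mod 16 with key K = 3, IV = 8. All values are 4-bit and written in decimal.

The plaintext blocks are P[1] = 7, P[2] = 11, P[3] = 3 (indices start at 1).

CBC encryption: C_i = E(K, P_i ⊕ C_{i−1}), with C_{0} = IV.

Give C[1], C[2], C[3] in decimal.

C[1]: P[1] ⊕ 8 = 15; E(K, 15) = 2.
C[2]: P[2] ⊕ 2 = 9; E(K, 9) = 12.
C[3]: P[3] ⊕ 12 = 15; E(K, 15) = 2.

C[1] = 2, C[2] = 12, C[3] = 2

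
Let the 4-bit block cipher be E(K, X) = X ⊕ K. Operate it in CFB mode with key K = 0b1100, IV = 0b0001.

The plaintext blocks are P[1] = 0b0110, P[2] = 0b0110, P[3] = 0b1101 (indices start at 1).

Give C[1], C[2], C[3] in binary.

CFB encryption: C_i = P_i ⊕ E(K, C_{i−1}), with C_{0} = IV.
C[1]: E(K, 0b0001) = 0b1101; 0b0110 ⊕ 0b1101 = 0b1011.
C[2]: E(K, 0b1011) = 0b0111; 0b0110 ⊕ 0b0111 = 0b0001.
C[3]: E(K, 0b0001) = 0b1101; 0b1101 ⊕ 0b1101 = 0b0000.

C[1] = 0b1011, C[2] = 0b0001, C[3] = 0b0000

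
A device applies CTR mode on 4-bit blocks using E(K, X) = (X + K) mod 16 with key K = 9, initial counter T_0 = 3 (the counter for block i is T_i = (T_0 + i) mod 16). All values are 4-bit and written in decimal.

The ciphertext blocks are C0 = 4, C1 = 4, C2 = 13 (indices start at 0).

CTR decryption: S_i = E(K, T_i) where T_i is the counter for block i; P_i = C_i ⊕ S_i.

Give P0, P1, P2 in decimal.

P0: T = 3, S = E(K, T) = 12; 4 ⊕ 12 = 8.
P1: T = 4, S = E(K, T) = 13; 4 ⊕ 13 = 9.
P2: T = 5, S = E(K, T) = 14; 13 ⊕ 14 = 3.

P0 = 8, P1 = 9, P2 = 3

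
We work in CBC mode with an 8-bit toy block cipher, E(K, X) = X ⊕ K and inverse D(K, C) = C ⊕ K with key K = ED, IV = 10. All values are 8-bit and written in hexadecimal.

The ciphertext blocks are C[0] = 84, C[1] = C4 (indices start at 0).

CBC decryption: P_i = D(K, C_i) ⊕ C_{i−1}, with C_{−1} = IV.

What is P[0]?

P[0] = 79

P[0]: D(K, 84) = 69; 69 ⊕ 10 = 79.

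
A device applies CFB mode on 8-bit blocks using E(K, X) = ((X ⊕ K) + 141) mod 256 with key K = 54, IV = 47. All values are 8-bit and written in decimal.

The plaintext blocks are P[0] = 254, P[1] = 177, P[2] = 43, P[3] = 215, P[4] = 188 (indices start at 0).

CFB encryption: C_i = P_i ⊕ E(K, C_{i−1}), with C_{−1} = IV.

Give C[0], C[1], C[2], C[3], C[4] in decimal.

C[0]: E(K, 47) = 166; 254 ⊕ 166 = 88.
C[1]: E(K, 88) = 251; 177 ⊕ 251 = 74.
C[2]: E(K, 74) = 9; 43 ⊕ 9 = 34.
C[3]: E(K, 34) = 161; 215 ⊕ 161 = 118.
C[4]: E(K, 118) = 205; 188 ⊕ 205 = 113.

C[0] = 88, C[1] = 74, C[2] = 34, C[3] = 118, C[4] = 113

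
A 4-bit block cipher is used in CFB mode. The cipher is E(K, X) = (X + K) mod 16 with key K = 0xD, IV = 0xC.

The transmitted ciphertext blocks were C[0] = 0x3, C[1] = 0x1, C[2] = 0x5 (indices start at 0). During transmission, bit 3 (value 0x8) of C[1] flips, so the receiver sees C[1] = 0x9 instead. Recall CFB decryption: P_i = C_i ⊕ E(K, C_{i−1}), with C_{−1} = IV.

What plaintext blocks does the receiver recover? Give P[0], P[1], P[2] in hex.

P[0] = 0xA, P[1] = 0x9, P[2] = 0x3

Only C[1] changed, to 0x9. In CFB, a change in C_i flips the same bit in P_i and garbles P_{i+1}. Decrypting the received ciphertext:
P[0]: E(K, 0xC) = 0x9; 0x3 ⊕ 0x9 = 0xA.
P[1]: E(K, 0x3) = 0x0; 0x9 ⊕ 0x0 = 0x9.
P[2]: E(K, 0x9) = 0x6; 0x5 ⊕ 0x6 = 0x3.
Blocks that differ from the original plaintext: P[1], P[2].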